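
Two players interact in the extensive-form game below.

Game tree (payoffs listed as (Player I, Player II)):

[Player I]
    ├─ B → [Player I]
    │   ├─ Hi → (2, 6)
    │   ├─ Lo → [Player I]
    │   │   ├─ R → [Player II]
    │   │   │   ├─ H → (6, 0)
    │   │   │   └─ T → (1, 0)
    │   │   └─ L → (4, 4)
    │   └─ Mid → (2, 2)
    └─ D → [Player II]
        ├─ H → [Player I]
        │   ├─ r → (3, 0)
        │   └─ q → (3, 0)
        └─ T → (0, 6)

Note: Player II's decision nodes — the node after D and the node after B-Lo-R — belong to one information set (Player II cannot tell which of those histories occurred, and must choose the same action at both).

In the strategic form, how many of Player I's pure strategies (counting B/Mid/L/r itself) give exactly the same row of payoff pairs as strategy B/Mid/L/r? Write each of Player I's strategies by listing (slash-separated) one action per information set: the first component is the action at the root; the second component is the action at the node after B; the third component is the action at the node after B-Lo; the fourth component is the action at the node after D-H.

4

Row for B/Mid/L/r (columns H, T): (2,2) (2,2).
Under B/Mid/L/r, Player I's choice at the node after B-Lo and at the node after D-H can never be reached regardless of what Player II does, so varying those choices leaves every outcome unchanged.
Holding the reachable choices fixed and varying the unreachable ones freely already gives 2 × 2 = 4 equivalent strategies.
No other strategy reproduces this row, so those 4 are the full class: B/Mid/R/r, B/Mid/R/q, B/Mid/L/r, B/Mid/L/q.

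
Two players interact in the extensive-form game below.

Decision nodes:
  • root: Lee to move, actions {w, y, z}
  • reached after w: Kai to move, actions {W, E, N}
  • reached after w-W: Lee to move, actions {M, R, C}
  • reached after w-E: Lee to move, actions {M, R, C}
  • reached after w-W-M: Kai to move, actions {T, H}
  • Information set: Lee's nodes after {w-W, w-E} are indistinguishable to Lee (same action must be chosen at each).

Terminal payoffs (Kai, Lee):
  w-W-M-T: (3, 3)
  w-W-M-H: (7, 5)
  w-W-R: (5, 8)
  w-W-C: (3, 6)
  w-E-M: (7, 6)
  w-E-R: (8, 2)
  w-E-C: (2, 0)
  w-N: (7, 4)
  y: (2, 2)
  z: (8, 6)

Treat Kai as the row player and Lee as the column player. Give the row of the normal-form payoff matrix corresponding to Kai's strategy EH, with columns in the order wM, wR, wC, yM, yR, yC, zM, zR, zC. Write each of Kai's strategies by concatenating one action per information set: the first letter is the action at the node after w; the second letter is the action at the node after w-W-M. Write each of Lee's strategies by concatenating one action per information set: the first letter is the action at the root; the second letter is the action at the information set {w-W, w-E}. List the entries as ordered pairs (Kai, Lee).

(7,6) (8,2) (2,0) (2,2) (2,2) (2,2) (8,6) (8,6) (8,6)

vs wM: Lee plays w → Kai plays E at [w] → Lee plays M at [w-E] → (7, 6)
vs wR: Lee plays w → Kai plays E at [w] → Lee plays R at [w-E] → (8, 2)
vs wC: Lee plays w → Kai plays E at [w] → Lee plays C at [w-E] → (2, 0)
vs yM: Lee plays y → (2, 2)
vs yR: Lee plays y → (2, 2)
vs yC: Lee plays y → (2, 2)
vs zM: Lee plays z → (8, 6)
vs zR: Lee plays z → (8, 6)
vs zC: Lee plays z → (8, 6)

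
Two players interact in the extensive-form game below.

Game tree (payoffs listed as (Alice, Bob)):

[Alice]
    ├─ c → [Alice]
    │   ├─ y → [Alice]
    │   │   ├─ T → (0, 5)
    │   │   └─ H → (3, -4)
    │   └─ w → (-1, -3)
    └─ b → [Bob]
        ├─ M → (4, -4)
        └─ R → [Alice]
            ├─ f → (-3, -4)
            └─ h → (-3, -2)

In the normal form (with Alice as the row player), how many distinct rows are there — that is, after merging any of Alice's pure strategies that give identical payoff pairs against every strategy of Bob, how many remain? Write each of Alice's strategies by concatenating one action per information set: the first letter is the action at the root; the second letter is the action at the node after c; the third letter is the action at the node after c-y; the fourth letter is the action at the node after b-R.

Alice has 16 pure strategies: cyTf, cyTh, cyHf, cyHh, cwTf, cwTh, cwHf, cwHh, byTf, byTh, byHf, byHh, bwTf, bwTh, bwHf, bwHh. Columns: M, R.
{cyTf, cyTh} → row (0,5) (0,5)
{cyHf, cyHh} → row (3,-4) (3,-4)
{cwTf, cwTh, cwHf, cwHh} → row (-1,-3) (-1,-3)
{byTf, byHf, bwTf, bwHf} → row (4,-4) (-3,-4)
{byTh, byHh, bwTh, bwHh} → row (4,-4) (-3,-2)
That's 5 distinct rows out of 16 strategies.

5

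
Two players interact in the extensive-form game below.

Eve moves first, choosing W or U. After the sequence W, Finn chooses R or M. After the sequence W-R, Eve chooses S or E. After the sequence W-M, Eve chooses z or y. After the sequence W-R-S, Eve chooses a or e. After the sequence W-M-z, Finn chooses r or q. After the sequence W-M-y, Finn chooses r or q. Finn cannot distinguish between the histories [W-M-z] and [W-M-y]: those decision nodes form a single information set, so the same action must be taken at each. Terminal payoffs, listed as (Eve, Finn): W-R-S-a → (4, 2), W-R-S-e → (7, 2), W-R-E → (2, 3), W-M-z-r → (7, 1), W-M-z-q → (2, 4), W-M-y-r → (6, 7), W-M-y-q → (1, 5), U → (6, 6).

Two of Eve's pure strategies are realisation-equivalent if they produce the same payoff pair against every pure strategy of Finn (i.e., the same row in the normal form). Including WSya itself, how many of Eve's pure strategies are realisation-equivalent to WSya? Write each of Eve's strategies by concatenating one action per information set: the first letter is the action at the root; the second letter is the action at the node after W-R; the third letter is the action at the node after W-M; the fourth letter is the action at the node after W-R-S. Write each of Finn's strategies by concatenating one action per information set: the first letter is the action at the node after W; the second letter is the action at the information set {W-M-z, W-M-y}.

1

Row for WSya (columns Rr, Rq, Mr, Mq): (4,2) (4,2) (6,7) (1,5).
Every one of Eve's information sets is on the play path for some reply by Finn when Eve follows WSya.
Changing the action at any of them therefore changes at least one column, so only WSya itself gives this row.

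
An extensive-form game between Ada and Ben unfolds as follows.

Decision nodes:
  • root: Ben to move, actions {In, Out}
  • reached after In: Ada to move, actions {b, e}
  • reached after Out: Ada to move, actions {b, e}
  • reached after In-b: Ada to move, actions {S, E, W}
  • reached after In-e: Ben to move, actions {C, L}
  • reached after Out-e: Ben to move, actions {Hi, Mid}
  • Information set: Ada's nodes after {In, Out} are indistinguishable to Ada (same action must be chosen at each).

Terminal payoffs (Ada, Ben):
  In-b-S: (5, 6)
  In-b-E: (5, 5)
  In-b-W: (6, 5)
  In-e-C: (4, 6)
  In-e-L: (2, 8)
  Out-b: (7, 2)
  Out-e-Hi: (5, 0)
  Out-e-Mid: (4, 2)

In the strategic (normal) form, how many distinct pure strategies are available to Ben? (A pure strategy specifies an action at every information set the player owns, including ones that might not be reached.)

8

Ben owns the root with actions {In, Out} — two choices.
Ben owns the node after In-e with actions {C, L} — two choices.
Ben owns the node after Out-e with actions {Hi, Mid} — two choices.
A pure strategy fixes one action at each information set independently, so the count is the product 2 × 2 × 2 = 8.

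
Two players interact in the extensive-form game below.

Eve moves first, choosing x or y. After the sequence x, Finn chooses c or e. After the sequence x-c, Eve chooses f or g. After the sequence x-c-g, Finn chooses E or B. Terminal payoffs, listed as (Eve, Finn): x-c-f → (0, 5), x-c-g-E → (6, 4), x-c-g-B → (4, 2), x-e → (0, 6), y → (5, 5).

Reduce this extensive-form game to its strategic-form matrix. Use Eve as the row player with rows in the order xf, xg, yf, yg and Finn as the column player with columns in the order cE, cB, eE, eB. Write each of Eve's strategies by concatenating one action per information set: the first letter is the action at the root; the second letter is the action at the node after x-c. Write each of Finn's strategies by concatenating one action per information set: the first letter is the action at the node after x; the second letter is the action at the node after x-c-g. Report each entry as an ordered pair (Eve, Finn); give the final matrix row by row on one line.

           cE       cB       eE       eB
  xf    (0,5)    (0,5)    (0,6)    (0,6)
  xg    (6,4)    (4,2)    (0,6)    (0,6)
  yf    (5,5)    (5,5)    (5,5)    (5,5)
  yg    (5,5)    (5,5)    (5,5)    (5,5)

xf: (0,5) (0,5) (0,6) (0,6) | xg: (6,4) (4,2) (0,6) (0,6) | yf: (5,5) (5,5) (5,5) (5,5) | yg: (5,5) (5,5) (5,5) (5,5)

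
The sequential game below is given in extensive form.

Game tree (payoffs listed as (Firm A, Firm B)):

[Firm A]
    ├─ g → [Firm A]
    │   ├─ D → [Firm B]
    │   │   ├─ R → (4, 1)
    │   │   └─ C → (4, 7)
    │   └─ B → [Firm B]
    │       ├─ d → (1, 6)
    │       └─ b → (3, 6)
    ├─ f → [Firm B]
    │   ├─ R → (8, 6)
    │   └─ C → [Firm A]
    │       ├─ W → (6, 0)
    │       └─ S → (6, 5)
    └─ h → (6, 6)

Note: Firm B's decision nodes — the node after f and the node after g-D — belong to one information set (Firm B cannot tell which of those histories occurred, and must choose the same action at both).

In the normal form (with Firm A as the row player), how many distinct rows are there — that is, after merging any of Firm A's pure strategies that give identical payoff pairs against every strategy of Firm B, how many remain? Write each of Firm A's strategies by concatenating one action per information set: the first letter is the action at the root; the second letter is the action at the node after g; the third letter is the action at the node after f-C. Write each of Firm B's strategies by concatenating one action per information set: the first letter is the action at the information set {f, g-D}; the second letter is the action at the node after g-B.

5

Firm A has 12 pure strategies: gDW, gDS, gBW, gBS, fDW, fDS, fBW, fBS, hDW, hDS, hBW, hBS. Columns: Rd, Rb, Cd, Cb.
{gDW, gDS} → row (4,1) (4,1) (4,7) (4,7)
{gBW, gBS} → row (1,6) (3,6) (1,6) (3,6)
{fDW, fBW} → row (8,6) (8,6) (6,0) (6,0)
{fDS, fBS} → row (8,6) (8,6) (6,5) (6,5)
{hDW, hDS, hBW, hBS} → row (6,6) (6,6) (6,6) (6,6)
That's 5 distinct rows out of 12 strategies.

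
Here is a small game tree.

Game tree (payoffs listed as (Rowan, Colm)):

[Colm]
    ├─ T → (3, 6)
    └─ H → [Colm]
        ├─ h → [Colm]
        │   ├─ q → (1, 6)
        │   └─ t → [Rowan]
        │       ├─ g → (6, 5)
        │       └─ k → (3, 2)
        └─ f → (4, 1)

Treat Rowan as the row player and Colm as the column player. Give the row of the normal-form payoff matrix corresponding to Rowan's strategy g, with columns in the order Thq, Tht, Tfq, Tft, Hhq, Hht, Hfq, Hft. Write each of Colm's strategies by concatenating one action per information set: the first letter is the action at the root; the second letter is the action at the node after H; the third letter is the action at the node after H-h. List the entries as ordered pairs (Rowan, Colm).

(3,6) (3,6) (3,6) (3,6) (1,6) (6,5) (4,1) (4,1)

vs Thq: Colm plays T → (3, 6)
vs Tht: Colm plays T → (3, 6)
vs Tfq: Colm plays T → (3, 6)
vs Tft: Colm plays T → (3, 6)
vs Hhq: Colm plays H → Colm plays h at [H] → Colm plays q at [H-h] → (1, 6)
vs Hht: Colm plays H → Colm plays h at [H] → Colm plays t at [H-h] → Rowan plays g at [H-h-t] → (6, 5)
vs Hfq: Colm plays H → Colm plays f at [H] → (4, 1)
vs Hft: Colm plays H → Colm plays f at [H] → (4, 1)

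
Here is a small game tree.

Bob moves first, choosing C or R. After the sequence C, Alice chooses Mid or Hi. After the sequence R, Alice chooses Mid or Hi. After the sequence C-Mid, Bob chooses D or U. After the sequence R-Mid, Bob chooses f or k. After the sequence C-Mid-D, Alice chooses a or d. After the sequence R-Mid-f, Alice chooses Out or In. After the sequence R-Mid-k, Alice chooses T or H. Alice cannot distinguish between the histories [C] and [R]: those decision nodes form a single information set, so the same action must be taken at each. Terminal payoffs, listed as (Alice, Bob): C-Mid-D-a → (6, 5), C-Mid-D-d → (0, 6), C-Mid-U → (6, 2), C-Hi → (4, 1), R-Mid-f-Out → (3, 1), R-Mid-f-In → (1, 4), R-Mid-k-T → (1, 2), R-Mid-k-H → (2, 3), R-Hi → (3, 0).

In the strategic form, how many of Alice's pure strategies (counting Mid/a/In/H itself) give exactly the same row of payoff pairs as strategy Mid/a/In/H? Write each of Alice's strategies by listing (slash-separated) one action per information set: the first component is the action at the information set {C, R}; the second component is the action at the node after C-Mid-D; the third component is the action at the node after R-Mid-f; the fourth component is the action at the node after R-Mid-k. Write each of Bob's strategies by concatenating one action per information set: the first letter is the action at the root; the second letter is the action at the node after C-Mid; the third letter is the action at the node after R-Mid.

1

Row for Mid/a/In/H (columns CDf, CDk, CUf, CUk, RDf, RDk, RUf, RUk): (6,5) (6,5) (6,2) (6,2) (1,4) (2,3) (1,4) (2,3).
Every one of Alice's information sets is on the play path for some reply by Bob when Alice follows Mid/a/In/H.
Changing the action at any of them therefore changes at least one column, so only Mid/a/In/H itself gives this row.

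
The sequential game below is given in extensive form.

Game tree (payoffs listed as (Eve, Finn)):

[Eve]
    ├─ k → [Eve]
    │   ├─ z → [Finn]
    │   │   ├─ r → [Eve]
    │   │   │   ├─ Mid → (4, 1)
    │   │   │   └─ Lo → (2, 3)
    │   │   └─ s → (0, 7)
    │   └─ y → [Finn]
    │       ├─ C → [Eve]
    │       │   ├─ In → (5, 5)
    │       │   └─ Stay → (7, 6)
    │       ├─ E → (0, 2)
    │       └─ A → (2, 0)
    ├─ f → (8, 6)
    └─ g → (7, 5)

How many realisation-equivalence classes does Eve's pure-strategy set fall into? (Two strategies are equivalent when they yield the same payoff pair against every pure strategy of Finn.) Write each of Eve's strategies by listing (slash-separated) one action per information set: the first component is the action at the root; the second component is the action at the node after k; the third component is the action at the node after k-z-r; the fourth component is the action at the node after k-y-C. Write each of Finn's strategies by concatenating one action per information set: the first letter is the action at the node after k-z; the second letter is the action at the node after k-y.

6

Eve has 24 pure strategies: k/z/Mid/In, k/z/Mid/Stay, k/z/Lo/In, k/z/Lo/Stay, k/y/Mid/In, k/y/Mid/Stay, k/y/Lo/In, k/y/Lo/Stay, f/z/Mid/In, f/z/Mid/Stay, f/z/Lo/In, f/z/Lo/Stay, f/y/Mid/In, f/y/Mid/Stay, f/y/Lo/In, f/y/Lo/Stay, g/z/Mid/In, g/z/Mid/Stay, g/z/Lo/In, g/z/Lo/Stay, g/y/Mid/In, g/y/Mid/Stay, g/y/Lo/In, g/y/Lo/Stay. Columns: rC, rE, rA, sC, sE, sA.
{k/z/Mid/In, k/z/Mid/Stay} → row (4,1) (4,1) (4,1) (0,7) (0,7) (0,7)
{k/z/Lo/In, k/z/Lo/Stay} → row (2,3) (2,3) (2,3) (0,7) (0,7) (0,7)
{k/y/Mid/In, k/y/Lo/In} → row (5,5) (0,2) (2,0) (5,5) (0,2) (2,0)
{k/y/Mid/Stay, k/y/Lo/Stay} → row (7,6) (0,2) (2,0) (7,6) (0,2) (2,0)
{f/z/Mid/In, f/z/Mid/Stay, f/z/Lo/In, f/z/Lo/Stay, f/y/Mid/In, f/y/Mid/Stay, f/y/Lo/In, f/y/Lo/Stay} → row (8,6) (8,6) (8,6) (8,6) (8,6) (8,6)
{g/z/Mid/In, g/z/Mid/Stay, g/z/Lo/In, g/z/Lo/Stay, g/y/Mid/In, g/y/Mid/Stay, g/y/Lo/In, g/y/Lo/Stay} → row (7,5) (7,5) (7,5) (7,5) (7,5) (7,5)
That's 6 distinct rows out of 24 strategies.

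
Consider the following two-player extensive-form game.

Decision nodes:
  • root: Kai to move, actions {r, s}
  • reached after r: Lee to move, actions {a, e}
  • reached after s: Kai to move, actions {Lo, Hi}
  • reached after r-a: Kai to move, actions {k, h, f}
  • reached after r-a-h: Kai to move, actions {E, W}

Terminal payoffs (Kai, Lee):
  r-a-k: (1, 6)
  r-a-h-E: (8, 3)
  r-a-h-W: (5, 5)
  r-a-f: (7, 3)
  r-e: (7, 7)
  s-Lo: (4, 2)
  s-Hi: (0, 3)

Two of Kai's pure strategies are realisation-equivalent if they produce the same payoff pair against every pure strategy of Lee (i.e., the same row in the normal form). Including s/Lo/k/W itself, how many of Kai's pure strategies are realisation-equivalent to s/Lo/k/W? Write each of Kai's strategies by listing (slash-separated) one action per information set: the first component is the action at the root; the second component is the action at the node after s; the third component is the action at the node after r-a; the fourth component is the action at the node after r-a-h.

Row for s/Lo/k/W (columns a, e): (4,2) (4,2).
Under s/Lo/k/W, Kai's choice at the node after r-a and at the node after r-a-h can never be reached regardless of what Lee does, so varying those choices leaves every outcome unchanged.
Holding the reachable choices fixed and varying the unreachable ones freely already gives 3 × 2 = 6 equivalent strategies.
No other strategy reproduces this row, so those 6 are the full class: s/Lo/k/E, s/Lo/k/W, s/Lo/h/E, s/Lo/h/W, s/Lo/f/E, s/Lo/f/W.

6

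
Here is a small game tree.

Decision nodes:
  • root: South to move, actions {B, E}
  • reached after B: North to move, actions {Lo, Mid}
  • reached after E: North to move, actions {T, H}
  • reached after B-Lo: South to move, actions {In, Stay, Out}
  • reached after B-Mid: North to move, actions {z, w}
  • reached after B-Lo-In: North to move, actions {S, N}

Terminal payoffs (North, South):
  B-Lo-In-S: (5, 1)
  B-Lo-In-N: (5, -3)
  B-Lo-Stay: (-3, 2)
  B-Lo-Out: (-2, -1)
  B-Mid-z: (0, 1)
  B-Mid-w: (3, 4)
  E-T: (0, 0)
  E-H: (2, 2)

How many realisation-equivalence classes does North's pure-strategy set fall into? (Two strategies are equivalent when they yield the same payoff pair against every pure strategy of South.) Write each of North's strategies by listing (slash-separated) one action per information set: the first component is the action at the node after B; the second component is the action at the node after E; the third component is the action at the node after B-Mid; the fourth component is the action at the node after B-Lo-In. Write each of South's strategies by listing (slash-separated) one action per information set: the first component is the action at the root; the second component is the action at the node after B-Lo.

North has 16 pure strategies: Lo/T/z/S, Lo/T/z/N, Lo/T/w/S, Lo/T/w/N, Lo/H/z/S, Lo/H/z/N, Lo/H/w/S, Lo/H/w/N, Mid/T/z/S, Mid/T/z/N, Mid/T/w/S, Mid/T/w/N, Mid/H/z/S, Mid/H/z/N, Mid/H/w/S, Mid/H/w/N. Columns: B/In, B/Stay, B/Out, E/In, E/Stay, E/Out.
{Lo/T/z/S, Lo/T/w/S} → row (5,1) (-3,2) (-2,-1) (0,0) (0,0) (0,0)
{Lo/T/z/N, Lo/T/w/N} → row (5,-3) (-3,2) (-2,-1) (0,0) (0,0) (0,0)
{Lo/H/z/S, Lo/H/w/S} → row (5,1) (-3,2) (-2,-1) (2,2) (2,2) (2,2)
{Lo/H/z/N, Lo/H/w/N} → row (5,-3) (-3,2) (-2,-1) (2,2) (2,2) (2,2)
{Mid/T/z/S, Mid/T/z/N} → row (0,1) (0,1) (0,1) (0,0) (0,0) (0,0)
{Mid/T/w/S, Mid/T/w/N} → row (3,4) (3,4) (3,4) (0,0) (0,0) (0,0)
{Mid/H/z/S, Mid/H/z/N} → row (0,1) (0,1) (0,1) (2,2) (2,2) (2,2)
{Mid/H/w/S, Mid/H/w/N} → row (3,4) (3,4) (3,4) (2,2) (2,2) (2,2)
That's 8 distinct rows out of 16 strategies.

8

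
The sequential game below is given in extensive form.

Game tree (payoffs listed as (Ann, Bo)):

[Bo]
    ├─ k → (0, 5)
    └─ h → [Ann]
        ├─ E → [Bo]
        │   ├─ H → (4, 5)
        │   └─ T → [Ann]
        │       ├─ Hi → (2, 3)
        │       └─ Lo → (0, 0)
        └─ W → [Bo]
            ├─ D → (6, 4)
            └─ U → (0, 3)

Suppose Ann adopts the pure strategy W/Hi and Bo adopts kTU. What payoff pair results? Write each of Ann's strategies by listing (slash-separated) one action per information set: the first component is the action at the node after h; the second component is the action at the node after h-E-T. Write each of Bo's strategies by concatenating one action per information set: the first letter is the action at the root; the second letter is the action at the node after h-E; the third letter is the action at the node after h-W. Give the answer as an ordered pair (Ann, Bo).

Trace the play path from the root:
  Bo plays k
→ terminal payoff (0, 5).
(Ann's choice at the node after h is never reached on this path, so it doesn't affect the outcome.)

(0, 5)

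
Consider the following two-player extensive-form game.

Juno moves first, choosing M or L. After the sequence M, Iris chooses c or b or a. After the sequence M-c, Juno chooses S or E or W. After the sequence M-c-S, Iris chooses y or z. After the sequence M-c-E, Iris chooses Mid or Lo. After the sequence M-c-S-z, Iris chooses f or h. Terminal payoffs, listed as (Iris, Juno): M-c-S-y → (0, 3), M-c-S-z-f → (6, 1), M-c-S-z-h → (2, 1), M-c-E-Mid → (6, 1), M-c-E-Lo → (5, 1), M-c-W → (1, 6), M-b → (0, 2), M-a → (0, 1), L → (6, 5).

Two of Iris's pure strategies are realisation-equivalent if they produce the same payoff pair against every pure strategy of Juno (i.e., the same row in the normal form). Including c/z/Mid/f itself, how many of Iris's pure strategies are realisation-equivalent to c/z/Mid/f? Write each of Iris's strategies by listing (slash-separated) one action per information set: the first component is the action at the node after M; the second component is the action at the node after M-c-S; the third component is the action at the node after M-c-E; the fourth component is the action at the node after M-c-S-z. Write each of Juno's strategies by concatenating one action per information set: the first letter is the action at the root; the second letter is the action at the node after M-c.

Row for c/z/Mid/f (columns MS, ME, MW, LS, LE, LW): (6,1) (6,1) (1,6) (6,5) (6,5) (6,5).
Every one of Iris's information sets is on the play path for some reply by Juno when Iris follows c/z/Mid/f.
Changing the action at any of them therefore changes at least one column, so only c/z/Mid/f itself gives this row.

1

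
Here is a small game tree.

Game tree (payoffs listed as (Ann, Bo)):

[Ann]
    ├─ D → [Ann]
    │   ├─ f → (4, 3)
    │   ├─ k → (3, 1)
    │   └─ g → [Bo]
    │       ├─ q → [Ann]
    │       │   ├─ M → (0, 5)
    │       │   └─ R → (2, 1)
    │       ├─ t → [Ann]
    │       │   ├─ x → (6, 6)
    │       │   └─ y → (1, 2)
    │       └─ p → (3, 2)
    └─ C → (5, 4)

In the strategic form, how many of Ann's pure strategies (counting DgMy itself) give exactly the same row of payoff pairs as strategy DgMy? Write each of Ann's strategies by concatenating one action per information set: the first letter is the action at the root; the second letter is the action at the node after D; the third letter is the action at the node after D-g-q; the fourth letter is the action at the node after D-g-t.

1

Row for DgMy (columns q, t, p): (0,5) (1,2) (3,2).
Every one of Ann's information sets is on the play path for some reply by Bo when Ann follows DgMy.
Changing the action at any of them therefore changes at least one column, so only DgMy itself gives this row.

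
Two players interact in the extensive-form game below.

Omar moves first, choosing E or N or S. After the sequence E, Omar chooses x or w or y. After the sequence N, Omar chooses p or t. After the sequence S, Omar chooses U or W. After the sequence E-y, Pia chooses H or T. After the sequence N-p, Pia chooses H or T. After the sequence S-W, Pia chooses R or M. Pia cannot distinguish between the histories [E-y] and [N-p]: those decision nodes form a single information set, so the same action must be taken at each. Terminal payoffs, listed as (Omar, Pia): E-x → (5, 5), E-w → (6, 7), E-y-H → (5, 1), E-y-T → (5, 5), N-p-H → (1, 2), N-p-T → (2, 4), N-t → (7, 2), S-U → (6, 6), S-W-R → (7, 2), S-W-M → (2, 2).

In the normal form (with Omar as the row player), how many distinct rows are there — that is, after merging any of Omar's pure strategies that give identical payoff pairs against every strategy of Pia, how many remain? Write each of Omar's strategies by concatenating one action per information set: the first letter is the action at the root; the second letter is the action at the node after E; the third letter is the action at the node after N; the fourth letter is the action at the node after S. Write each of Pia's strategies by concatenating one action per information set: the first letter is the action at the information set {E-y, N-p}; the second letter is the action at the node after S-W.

7

Omar has 36 pure strategies: ExpU, ExpW, ExtU, ExtW, EwpU, EwpW, EwtU, EwtW, EypU, EypW, EytU, EytW, NxpU, NxpW, NxtU, NxtW, NwpU, NwpW, NwtU, NwtW, NypU, NypW, NytU, NytW, SxpU, SxpW, SxtU, SxtW, SwpU, SwpW, SwtU, SwtW, SypU, SypW, SytU, SytW. Columns: HR, HM, TR, TM.
{ExpU, ExpW, ExtU, ExtW} → row (5,5) (5,5) (5,5) (5,5)
{EwpU, EwpW, EwtU, EwtW} → row (6,7) (6,7) (6,7) (6,7)
{EypU, EypW, EytU, EytW} → row (5,1) (5,1) (5,5) (5,5)
{NxpU, NxpW, NwpU, NwpW, NypU, NypW} → row (1,2) (1,2) (2,4) (2,4)
{NxtU, NxtW, NwtU, NwtW, NytU, NytW} → row (7,2) (7,2) (7,2) (7,2)
{SxpU, SxtU, SwpU, SwtU, SypU, SytU} → row (6,6) (6,6) (6,6) (6,6)
{SxpW, SxtW, SwpW, SwtW, SypW, SytW} → row (7,2) (2,2) (7,2) (2,2)
That's 7 distinct rows out of 36 strategies.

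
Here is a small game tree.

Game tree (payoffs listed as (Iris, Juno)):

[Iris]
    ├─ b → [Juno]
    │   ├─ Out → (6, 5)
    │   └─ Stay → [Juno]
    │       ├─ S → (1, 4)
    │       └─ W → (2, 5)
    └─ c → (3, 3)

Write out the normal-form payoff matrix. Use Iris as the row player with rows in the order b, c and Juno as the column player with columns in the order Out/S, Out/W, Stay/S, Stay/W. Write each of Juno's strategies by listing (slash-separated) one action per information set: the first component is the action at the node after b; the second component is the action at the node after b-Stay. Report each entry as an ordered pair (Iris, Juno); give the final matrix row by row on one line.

Row b: Out/S→(6,5), Out/W→(6,5), Stay/S→(1,4), Stay/W→(2,5)
Row c: Out/S→(3,3), Out/W→(3,3), Stay/S→(3,3), Stay/W→(3,3)

b: (6,5) (6,5) (1,4) (2,5) | c: (3,3) (3,3) (3,3) (3,3)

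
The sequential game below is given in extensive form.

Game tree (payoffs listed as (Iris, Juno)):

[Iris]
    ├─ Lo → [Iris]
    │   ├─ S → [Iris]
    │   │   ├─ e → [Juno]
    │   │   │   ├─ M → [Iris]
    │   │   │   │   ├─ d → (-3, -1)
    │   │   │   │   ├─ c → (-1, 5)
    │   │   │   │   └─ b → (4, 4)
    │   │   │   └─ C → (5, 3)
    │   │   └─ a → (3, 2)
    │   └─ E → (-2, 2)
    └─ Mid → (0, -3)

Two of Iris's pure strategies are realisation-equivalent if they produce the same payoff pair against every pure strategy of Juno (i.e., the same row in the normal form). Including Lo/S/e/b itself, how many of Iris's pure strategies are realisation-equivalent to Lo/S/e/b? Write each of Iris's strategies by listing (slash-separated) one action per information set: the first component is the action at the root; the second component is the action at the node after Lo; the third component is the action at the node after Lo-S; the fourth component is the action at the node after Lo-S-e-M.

Row for Lo/S/e/b (columns M, C): (4,4) (5,3).
Every one of Iris's information sets is on the play path for some reply by Juno when Iris follows Lo/S/e/b.
Changing the action at any of them therefore changes at least one column, so only Lo/S/e/b itself gives this row.

1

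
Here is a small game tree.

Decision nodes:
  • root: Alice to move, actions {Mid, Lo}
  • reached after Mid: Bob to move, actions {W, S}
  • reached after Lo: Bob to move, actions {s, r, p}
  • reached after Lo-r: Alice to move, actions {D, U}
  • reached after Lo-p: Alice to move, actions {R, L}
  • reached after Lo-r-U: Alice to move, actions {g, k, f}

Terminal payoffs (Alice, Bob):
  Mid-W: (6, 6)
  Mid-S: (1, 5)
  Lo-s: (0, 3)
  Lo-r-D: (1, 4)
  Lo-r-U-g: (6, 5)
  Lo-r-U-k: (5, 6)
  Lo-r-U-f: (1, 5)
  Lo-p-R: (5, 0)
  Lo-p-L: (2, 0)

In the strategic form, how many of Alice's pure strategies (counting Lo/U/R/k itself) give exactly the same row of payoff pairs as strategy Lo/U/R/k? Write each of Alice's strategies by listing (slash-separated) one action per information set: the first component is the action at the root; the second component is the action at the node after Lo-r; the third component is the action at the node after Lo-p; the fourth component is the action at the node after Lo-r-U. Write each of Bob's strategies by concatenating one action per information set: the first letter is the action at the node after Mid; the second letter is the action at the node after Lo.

Row for Lo/U/R/k (columns Ws, Wr, Wp, Ss, Sr, Sp): (0,3) (5,6) (5,0) (0,3) (5,6) (5,0).
Every one of Alice's information sets is on the play path for some reply by Bob when Alice follows Lo/U/R/k.
Changing the action at any of them therefore changes at least one column, so only Lo/U/R/k itself gives this row.

1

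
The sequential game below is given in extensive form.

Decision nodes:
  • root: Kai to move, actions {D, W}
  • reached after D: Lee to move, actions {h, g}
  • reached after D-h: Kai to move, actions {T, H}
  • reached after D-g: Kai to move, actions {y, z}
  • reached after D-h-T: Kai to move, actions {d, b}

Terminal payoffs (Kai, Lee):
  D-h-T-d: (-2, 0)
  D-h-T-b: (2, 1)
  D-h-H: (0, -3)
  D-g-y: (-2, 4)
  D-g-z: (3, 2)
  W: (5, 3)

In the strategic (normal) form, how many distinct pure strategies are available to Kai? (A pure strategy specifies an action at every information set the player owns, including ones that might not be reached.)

Kai owns the root with actions {D, W} — two choices.
Kai owns the node after D-h with actions {T, H} — two choices.
Kai owns the node after D-g with actions {y, z} — two choices.
Kai owns the node after D-h-T with actions {d, b} — two choices.
A pure strategy fixes one action at each information set independently, so the count is the product 2 × 2 × 2 × 2 = 16.
(For reference, Lee has 2 pure strategies, giving a 16×2 normal-form matrix.)

16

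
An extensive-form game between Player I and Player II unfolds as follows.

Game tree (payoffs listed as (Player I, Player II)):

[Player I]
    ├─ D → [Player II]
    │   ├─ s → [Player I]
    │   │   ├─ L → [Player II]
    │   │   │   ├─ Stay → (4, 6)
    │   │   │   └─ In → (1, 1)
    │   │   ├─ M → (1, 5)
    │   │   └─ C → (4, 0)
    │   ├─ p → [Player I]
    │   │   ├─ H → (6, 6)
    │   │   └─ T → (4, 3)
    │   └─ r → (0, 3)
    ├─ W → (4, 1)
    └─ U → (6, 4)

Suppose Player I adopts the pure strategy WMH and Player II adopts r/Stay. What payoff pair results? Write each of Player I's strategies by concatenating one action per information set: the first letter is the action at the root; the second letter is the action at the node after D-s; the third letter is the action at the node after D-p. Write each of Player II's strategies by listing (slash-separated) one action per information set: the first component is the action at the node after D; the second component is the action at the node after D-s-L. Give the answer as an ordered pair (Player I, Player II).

(4, 1)

Trace the play path from the root:
  Player I plays W
→ terminal payoff (4, 1).
(Player I's choice at the node after D-s is never reached on this path, so it doesn't affect the outcome.)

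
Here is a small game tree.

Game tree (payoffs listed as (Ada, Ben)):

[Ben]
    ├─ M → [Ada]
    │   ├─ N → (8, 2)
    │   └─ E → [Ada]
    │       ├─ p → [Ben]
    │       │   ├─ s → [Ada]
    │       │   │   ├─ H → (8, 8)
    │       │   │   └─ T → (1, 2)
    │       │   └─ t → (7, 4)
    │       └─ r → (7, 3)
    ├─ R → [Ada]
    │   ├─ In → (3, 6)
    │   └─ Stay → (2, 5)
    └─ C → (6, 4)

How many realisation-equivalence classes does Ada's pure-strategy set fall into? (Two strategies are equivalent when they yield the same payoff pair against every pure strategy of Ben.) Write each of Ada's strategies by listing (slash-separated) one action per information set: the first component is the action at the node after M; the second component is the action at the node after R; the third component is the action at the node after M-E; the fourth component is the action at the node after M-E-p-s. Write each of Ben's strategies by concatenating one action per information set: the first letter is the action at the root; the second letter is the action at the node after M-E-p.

8

Ada has 16 pure strategies: N/In/p/H, N/In/p/T, N/In/r/H, N/In/r/T, N/Stay/p/H, N/Stay/p/T, N/Stay/r/H, N/Stay/r/T, E/In/p/H, E/In/p/T, E/In/r/H, E/In/r/T, E/Stay/p/H, E/Stay/p/T, E/Stay/r/H, E/Stay/r/T. Columns: Ms, Mt, Rs, Rt, Cs, Ct.
{N/In/p/H, N/In/p/T, N/In/r/H, N/In/r/T} → row (8,2) (8,2) (3,6) (3,6) (6,4) (6,4)
{N/Stay/p/H, N/Stay/p/T, N/Stay/r/H, N/Stay/r/T} → row (8,2) (8,2) (2,5) (2,5) (6,4) (6,4)
{E/In/p/H} → row (8,8) (7,4) (3,6) (3,6) (6,4) (6,4)
{E/In/p/T} → row (1,2) (7,4) (3,6) (3,6) (6,4) (6,4)
{E/In/r/H, E/In/r/T} → row (7,3) (7,3) (3,6) (3,6) (6,4) (6,4)
{E/Stay/p/H} → row (8,8) (7,4) (2,5) (2,5) (6,4) (6,4)
{E/Stay/p/T} → row (1,2) (7,4) (2,5) (2,5) (6,4) (6,4)
{E/Stay/r/H, E/Stay/r/T} → row (7,3) (7,3) (2,5) (2,5) (6,4) (6,4)
That's 8 distinct rows out of 16 strategies.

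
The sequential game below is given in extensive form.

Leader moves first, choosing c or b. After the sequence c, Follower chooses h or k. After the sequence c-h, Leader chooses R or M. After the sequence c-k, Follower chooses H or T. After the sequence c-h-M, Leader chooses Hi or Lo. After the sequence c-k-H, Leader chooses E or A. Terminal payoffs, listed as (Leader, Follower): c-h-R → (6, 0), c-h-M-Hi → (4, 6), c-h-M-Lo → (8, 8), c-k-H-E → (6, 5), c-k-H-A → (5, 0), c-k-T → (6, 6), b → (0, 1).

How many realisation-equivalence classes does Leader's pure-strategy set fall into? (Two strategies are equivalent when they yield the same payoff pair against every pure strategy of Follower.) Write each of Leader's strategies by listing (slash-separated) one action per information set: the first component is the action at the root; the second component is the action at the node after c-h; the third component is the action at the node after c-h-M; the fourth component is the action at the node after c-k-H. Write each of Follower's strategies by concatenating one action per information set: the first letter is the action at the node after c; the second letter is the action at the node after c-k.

Leader has 16 pure strategies: c/R/Hi/E, c/R/Hi/A, c/R/Lo/E, c/R/Lo/A, c/M/Hi/E, c/M/Hi/A, c/M/Lo/E, c/M/Lo/A, b/R/Hi/E, b/R/Hi/A, b/R/Lo/E, b/R/Lo/A, b/M/Hi/E, b/M/Hi/A, b/M/Lo/E, b/M/Lo/A. Columns: hH, hT, kH, kT.
{c/R/Hi/E, c/R/Lo/E} → row (6,0) (6,0) (6,5) (6,6)
{c/R/Hi/A, c/R/Lo/A} → row (6,0) (6,0) (5,0) (6,6)
{c/M/Hi/E} → row (4,6) (4,6) (6,5) (6,6)
{c/M/Hi/A} → row (4,6) (4,6) (5,0) (6,6)
{c/M/Lo/E} → row (8,8) (8,8) (6,5) (6,6)
{c/M/Lo/A} → row (8,8) (8,8) (5,0) (6,6)
{b/R/Hi/E, b/R/Hi/A, b/R/Lo/E, b/R/Lo/A, b/M/Hi/E, b/M/Hi/A, b/M/Lo/E, b/M/Lo/A} → row (0,1) (0,1) (0,1) (0,1)
That's 7 distinct rows out of 16 strategies.

7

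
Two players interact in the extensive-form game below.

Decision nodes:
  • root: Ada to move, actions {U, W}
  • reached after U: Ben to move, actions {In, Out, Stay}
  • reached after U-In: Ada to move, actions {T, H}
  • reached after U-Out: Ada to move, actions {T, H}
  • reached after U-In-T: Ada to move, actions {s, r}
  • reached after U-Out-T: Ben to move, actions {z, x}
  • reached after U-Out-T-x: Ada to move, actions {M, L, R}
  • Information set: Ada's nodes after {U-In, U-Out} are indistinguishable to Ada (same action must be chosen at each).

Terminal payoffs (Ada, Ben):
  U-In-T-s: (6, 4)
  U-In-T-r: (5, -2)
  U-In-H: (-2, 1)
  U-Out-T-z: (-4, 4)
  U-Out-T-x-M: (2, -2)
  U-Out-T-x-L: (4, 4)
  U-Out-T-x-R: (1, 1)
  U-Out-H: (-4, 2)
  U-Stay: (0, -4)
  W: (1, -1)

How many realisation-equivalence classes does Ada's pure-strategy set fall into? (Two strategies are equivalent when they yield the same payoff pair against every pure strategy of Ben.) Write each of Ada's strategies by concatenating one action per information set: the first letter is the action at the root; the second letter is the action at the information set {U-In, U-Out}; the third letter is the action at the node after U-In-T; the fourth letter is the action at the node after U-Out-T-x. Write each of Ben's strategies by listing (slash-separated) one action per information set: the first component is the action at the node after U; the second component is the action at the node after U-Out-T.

8

Ada has 24 pure strategies: UTsM, UTsL, UTsR, UTrM, UTrL, UTrR, UHsM, UHsL, UHsR, UHrM, UHrL, UHrR, WTsM, WTsL, WTsR, WTrM, WTrL, WTrR, WHsM, WHsL, WHsR, WHrM, WHrL, WHrR. Columns: In/z, In/x, Out/z, Out/x, Stay/z, Stay/x.
{UTsM} → row (6,4) (6,4) (-4,4) (2,-2) (0,-4) (0,-4)
{UTsL} → row (6,4) (6,4) (-4,4) (4,4) (0,-4) (0,-4)
{UTsR} → row (6,4) (6,4) (-4,4) (1,1) (0,-4) (0,-4)
{UTrM} → row (5,-2) (5,-2) (-4,4) (2,-2) (0,-4) (0,-4)
{UTrL} → row (5,-2) (5,-2) (-4,4) (4,4) (0,-4) (0,-4)
{UTrR} → row (5,-2) (5,-2) (-4,4) (1,1) (0,-4) (0,-4)
{UHsM, UHsL, UHsR, UHrM, UHrL, UHrR} → row (-2,1) (-2,1) (-4,2) (-4,2) (0,-4) (0,-4)
{WTsM, WTsL, WTsR, WTrM, WTrL, WTrR, WHsM, WHsL, WHsR, WHrM, WHrL, WHrR} → row (1,-1) (1,-1) (1,-1) (1,-1) (1,-1) (1,-1)
That's 8 distinct rows out of 24 strategies.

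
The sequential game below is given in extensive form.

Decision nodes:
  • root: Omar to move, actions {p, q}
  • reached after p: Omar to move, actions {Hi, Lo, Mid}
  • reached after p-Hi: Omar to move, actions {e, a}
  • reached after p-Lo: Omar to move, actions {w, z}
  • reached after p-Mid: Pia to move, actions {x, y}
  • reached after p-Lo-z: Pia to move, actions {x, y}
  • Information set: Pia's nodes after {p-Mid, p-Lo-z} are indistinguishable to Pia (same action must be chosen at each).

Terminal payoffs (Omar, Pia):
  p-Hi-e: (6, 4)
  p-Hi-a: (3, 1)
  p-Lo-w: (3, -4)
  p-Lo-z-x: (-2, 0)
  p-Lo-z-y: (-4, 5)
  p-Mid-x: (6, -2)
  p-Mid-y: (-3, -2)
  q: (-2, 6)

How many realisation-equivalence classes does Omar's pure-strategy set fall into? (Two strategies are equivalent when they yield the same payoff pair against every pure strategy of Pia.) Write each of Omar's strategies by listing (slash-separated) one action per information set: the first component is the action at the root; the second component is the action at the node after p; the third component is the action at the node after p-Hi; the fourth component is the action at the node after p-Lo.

Omar has 24 pure strategies: p/Hi/e/w, p/Hi/e/z, p/Hi/a/w, p/Hi/a/z, p/Lo/e/w, p/Lo/e/z, p/Lo/a/w, p/Lo/a/z, p/Mid/e/w, p/Mid/e/z, p/Mid/a/w, p/Mid/a/z, q/Hi/e/w, q/Hi/e/z, q/Hi/a/w, q/Hi/a/z, q/Lo/e/w, q/Lo/e/z, q/Lo/a/w, q/Lo/a/z, q/Mid/e/w, q/Mid/e/z, q/Mid/a/w, q/Mid/a/z. Columns: x, y.
{p/Hi/e/w, p/Hi/e/z} → row (6,4) (6,4)
{p/Hi/a/w, p/Hi/a/z} → row (3,1) (3,1)
{p/Lo/e/w, p/Lo/a/w} → row (3,-4) (3,-4)
{p/Lo/e/z, p/Lo/a/z} → row (-2,0) (-4,5)
{p/Mid/e/w, p/Mid/e/z, p/Mid/a/w, p/Mid/a/z} → row (6,-2) (-3,-2)
{q/Hi/e/w, q/Hi/e/z, q/Hi/a/w, q/Hi/a/z, q/Lo/e/w, q/Lo/e/z, q/Lo/a/w, q/Lo/a/z, q/Mid/e/w, q/Mid/e/z, q/Mid/a/w, q/Mid/a/z} → row (-2,6) (-2,6)
That's 6 distinct rows out of 24 strategies.

6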